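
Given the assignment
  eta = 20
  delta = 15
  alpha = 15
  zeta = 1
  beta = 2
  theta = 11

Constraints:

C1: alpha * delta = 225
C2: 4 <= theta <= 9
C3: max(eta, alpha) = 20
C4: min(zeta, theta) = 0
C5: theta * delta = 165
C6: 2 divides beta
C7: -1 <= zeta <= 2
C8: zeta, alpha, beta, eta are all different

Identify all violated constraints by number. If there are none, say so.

Constraints 2 and 4 are violated.

C1: alpha * delta = 15 * 15 = 225 — holds.
C2: theta = 11 is outside [4, 9] — fails.
C3: max(20, 15) = 20 — holds.
C4: min(1, 11) = 1, not 0 — fails.
C5: theta * delta = 11 * 15 = 165 — holds.
C6: 2 / 2 = 1, so 2 divides 2 — holds.
C7: zeta = 1 lies in [-1, 2] — holds.
C8: values 1, 15, 2, 20 are pairwise distinct — holds.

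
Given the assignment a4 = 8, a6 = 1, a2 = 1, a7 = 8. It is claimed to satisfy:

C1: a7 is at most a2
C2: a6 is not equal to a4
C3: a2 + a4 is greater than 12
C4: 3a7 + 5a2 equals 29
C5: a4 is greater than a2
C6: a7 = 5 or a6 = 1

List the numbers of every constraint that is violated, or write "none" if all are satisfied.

C1: a7 = 8, a2 = 1; 8 > 1 (want ≤) — fails.
C2: a6 = 1, a4 = 8; distinct — holds.
C3: a2 + a4 = 1 + 8 = 9; 9 ≤ 12, bound 12 not met — fails.
C4: 3a7 + 5a2 = 3(8) + 5(1) = 29 — holds.
C5: a4 = 8, a2 = 1; 8 > 1 — holds.
C6: a7 = 8 ≠ 5, but a6 = 1 = 1 (second disjunct) — holds.

Constraints 1, 3 do not hold.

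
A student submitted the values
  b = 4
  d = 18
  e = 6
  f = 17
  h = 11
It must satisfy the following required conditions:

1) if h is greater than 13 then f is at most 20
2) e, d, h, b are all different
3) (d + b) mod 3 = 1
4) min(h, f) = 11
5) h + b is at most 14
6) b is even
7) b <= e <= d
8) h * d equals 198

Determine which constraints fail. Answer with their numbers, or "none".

The assignment fails constraint 5.

1) h = 11, not > 13; antecedent false, conditional vacuously true — satisfied.
2) values 6, 18, 11, 4 are pairwise distinct — satisfied.
3) d + b = 22; 22 mod 3 = 1 — satisfied.
4) min(11, 17) = 11 — satisfied.
5) h + b = 11 + 4 = 15; 15 > 14, bound 14 not met — violated.
6) b = 4 is even — satisfied.
7) values 4 <= 6 <= 18 — satisfied.
8) h * d = 11 * 18 = 198 — satisfied.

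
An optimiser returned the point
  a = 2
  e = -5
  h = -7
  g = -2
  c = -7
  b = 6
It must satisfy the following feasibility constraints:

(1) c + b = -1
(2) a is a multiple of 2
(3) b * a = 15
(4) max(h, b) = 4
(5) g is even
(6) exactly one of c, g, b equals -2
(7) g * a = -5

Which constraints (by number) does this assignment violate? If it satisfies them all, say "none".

Constraints 3, 4, and 7 are violated.

(1) c + b = -7 + 6 = -1  OK
(2) 2 / 2 = 1, so 2 divides 2  OK
(3) b * a = 6 * 2 = 12, not 15  FAIL
(4) max(-7, 6) = 6, not 4  FAIL
(5) g = -2 is even  OK
(6) c=-7, g=-2, b=6; 1 of them equals -2  OK
(7) g * a = -2 * 2 = -4, not -5  FAIL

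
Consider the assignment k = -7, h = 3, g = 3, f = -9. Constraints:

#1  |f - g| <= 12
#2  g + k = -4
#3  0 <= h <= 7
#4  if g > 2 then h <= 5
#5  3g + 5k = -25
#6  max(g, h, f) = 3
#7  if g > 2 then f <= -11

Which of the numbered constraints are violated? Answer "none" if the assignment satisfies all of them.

#1 |-9 - 3| = 12; 12 ≤ 12 — holds.
#2 g + k = 3 + (-7) = -4 — holds.
#3 h = 3 lies in [0, 7] — holds.
#4 g = 3 > 2, so we need h ≤ 5; h = 3 ≤ 5 — holds.
#5 3g + 5k = 3(3) + 5(-7) = -26, not -25 — fails.
#6 max(3, 3, -9) = 3 — holds.
#7 g = 3 > 2, so we need f ≤ -11; but f = -9 > -11 — fails.

Constraints 5, 7 do not hold.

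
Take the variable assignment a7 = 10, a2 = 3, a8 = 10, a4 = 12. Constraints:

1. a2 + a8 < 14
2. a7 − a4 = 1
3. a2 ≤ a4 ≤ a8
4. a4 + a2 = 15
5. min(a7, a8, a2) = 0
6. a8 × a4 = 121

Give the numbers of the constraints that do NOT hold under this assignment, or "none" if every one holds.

Constraints 2, 3, 5, and 6 are violated.

1. a2 + a8 = 3 + 10 = 13; 13 < 14  ✓
2. a7 − a4 = 10 − 12 = -2, not 1  ✗
3. values 3, 12, 10; a4 = 12 is not ≤ a8 = 10  ✗
4. a4 + a2 = 12 + 3 = 15  ✓
5. min(10, 10, 3) = 3, not 0  ✗
6. a8 × a4 = 10 × 12 = 120, not 121  ✗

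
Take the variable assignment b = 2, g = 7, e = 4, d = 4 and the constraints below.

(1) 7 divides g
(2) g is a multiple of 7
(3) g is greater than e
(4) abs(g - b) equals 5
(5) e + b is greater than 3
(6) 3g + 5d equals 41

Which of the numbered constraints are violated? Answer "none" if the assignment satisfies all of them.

(1) 7 / 7 = 1, so 7 divides 7 — holds.
(2) 7 / 7 = 1, so 7 divides 7 — holds.
(3) g = 7, e = 4; 7 > 4 — holds.
(4) abs(7 - 2) = 5 — holds.
(5) e + b = 4 + 2 = 6; 6 > 3 — holds.
(6) 3g + 5d = 3(7) + 5(4) = 41 — holds.

Yes — all constraints hold.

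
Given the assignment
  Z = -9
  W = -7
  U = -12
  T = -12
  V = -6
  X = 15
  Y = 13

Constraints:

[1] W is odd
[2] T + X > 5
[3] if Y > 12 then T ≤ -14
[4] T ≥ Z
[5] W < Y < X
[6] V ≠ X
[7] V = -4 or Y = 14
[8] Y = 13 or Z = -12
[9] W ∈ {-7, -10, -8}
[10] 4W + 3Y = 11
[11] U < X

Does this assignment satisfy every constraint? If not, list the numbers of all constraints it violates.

[1] W = -7 is odd  ✔
[2] T + X = -12 + 15 = 3; 3 ≤ 5, bound 5 not met  ✘
[3] Y = 13 > 12, so we need T ≤ -14; but T = -12 > -14  ✘
[4] T = -12, Z = -9; -12 < -9 (want ≥)  ✘
[5] values -7 < 13 < 15  ✔
[6] V = -6, X = 15; distinct  ✔
[7] V = -6 ≠ -4 and Y = 13 ≠ 14; both disjuncts false  ✘
[8] Y = 13 = 13 (first disjunct)  ✔
[9] W = -7 is in {-7, -10, -8}  ✔
[10] 4W + 3Y = 4(-7) + 3(13) = 11  ✔
[11] U = -12, X = 15; -12 < 15  ✔

Violated: 2, 3, 4, and 7.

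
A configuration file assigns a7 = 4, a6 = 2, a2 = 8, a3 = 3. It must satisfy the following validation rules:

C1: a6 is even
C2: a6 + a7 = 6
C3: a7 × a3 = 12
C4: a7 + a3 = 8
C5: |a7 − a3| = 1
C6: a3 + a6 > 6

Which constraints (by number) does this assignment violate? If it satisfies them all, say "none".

C1: a6 = 2 is even  yes
C2: a6 + a7 = 2 + 4 = 6  yes
C3: a7 × a3 = 4 × 3 = 12  yes
C4: a7 + a3 = 4 + 3 = 7, not 8  no
C5: |4 − 3| = 1  yes
C6: a3 + a6 = 3 + 2 = 5; 5 ≤ 6, bound 6 not met  no

Constraints 4, 6 are violated.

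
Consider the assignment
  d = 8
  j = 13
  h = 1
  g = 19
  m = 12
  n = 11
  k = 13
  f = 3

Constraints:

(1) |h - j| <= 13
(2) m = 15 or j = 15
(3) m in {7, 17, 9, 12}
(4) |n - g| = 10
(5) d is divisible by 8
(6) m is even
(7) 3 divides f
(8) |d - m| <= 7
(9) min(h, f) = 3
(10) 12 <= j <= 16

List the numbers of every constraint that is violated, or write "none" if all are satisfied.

(1) |1 - 13| = 12; 12 ≤ 13  OK
(2) m = 12 ≠ 15 and j = 13 ≠ 15; both disjuncts false  FAIL
(3) m = 12 is in {7, 17, 9, 12}  OK
(4) |11 - 19| = 8, not 10  FAIL
(5) 8 / 8 = 1, so 8 divides 8  OK
(6) m = 12 is even  OK
(7) 3 / 3 = 1, so 3 divides 3  OK
(8) |8 - 12| = 4; 4 ≤ 7  OK
(9) min(1, 3) = 1, not 3  FAIL
(10) j = 13 lies in [12, 16]  OK

The assignment fails constraints 2, 4, 9.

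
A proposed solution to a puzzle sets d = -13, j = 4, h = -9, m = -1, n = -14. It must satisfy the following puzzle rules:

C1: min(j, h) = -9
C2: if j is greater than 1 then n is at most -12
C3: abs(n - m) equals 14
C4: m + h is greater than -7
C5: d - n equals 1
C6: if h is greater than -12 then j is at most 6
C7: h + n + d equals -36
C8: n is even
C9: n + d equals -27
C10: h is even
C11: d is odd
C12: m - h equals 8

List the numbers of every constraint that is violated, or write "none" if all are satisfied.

C1: min(4, -9) = -9 — satisfied.
C2: j = 4 > 1, so we need n ≤ -12; n = -14 ≤ -12 — satisfied.
C3: abs(-14 - (-1)) = 13, not 14 — violated.
C4: m + h = -1 + (-9) = -10; -10 ≤ -7, bound -7 not met — violated.
C5: d - n = -13 - (-14) = 1 — satisfied.
C6: h = -9 > -12, so we need j ≤ 6; j = 4 ≤ 6 — satisfied.
C7: h + n + d = -9 + (-14) + (-13) = -36 — satisfied.
C8: n = -14 is even — satisfied.
C9: n + d = -14 + (-13) = -27 — satisfied.
C10: h = -9 is odd — violated.
C11: d = -13 is odd — satisfied.
C12: m - h = -1 - (-9) = 8 — satisfied.

Constraints 3, 4, 10 do not hold.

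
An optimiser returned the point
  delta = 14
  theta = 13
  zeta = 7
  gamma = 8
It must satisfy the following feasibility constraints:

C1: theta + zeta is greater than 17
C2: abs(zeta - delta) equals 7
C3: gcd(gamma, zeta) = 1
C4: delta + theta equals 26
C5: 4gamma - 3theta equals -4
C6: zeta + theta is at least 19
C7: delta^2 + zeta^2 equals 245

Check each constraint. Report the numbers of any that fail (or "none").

C1: theta + zeta = 13 + 7 = 20; 20 > 17 — satisfied.
C2: abs(7 - 14) = 7 — satisfied.
C3: gcd(8, 7) = 1 — satisfied.
C4: delta + theta = 14 + 13 = 27, not 26 — violated.
C5: 4gamma - 3theta = 4(8) - 3(13) = -7, not -4 — violated.
C6: zeta + theta = 7 + 13 = 20; 20 ≥ 19 — satisfied.
C7: delta^2 + zeta^2 = 14^2 + 7^2 = 196 + 49 = 245 — satisfied.

The assignment fails constraints 4, 5.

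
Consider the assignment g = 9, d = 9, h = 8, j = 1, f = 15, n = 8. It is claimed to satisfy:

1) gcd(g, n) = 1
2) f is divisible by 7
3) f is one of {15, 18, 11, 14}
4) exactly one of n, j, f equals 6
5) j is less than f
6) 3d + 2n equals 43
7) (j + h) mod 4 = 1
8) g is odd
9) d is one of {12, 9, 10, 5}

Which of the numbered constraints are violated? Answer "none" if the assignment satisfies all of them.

Constraints 2 and 4 are violated.

1) gcd(9, 8) = 1 — OK.
2) 15 = 7*2 + 1, so 7 does not divide 15 — violated.
3) f = 15 is in {15, 18, 11, 14} — OK.
4) n=8, j=1, f=15; 0 of them equal 6, not exactly one — violated.
5) j = 1, f = 15; 1 < 15 — OK.
6) 3d + 2n = 3(9) + 2(8) = 43 — OK.
7) j + h = 9; 9 mod 4 = 1 — OK.
8) g = 9 is odd — OK.
9) d = 9 is in {12, 9, 10, 5} — OK.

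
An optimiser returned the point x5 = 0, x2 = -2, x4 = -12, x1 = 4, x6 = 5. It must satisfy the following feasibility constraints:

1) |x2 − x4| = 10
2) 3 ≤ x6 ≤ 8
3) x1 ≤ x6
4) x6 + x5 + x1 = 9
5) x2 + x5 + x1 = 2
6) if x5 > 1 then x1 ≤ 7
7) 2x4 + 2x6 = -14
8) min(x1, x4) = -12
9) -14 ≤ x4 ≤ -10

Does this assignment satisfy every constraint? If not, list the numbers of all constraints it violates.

1) |-2 − (-12)| = 10 — OK.
2) x6 = 5 lies in [3, 8] — OK.
3) x1 = 4, x6 = 5; 4 ≤ 5 — OK.
4) x6 + x5 + x1 = 5 + 0 + 4 = 9 — OK.
5) x2 + x5 + x1 = -2 + 0 + 4 = 2 — OK.
6) x5 = 0, not > 1; antecedent false, conditional vacuously true — OK.
7) 2x4 + 2x6 = 2(-12) + 2(5) = -14 — OK.
8) min(4, -12) = -12 — OK.
9) x4 = -12 lies in [-14, -10] — OK.

All constraints are satisfied.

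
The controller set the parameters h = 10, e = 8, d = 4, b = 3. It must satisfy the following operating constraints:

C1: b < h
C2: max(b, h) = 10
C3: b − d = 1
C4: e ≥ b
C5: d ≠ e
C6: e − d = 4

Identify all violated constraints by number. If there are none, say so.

C1: b = 3, h = 10; 3 < 10 — OK.
C2: max(3, 10) = 10 — OK.
C3: b − d = 3 − 4 = -1, not 1 — violated.
C4: e = 8, b = 3; 8 ≥ 3 — OK.
C5: d = 4, e = 8; distinct — OK.
C6: e − d = 8 − 4 = 4 — OK.

No — constraint 3 is not satisfied.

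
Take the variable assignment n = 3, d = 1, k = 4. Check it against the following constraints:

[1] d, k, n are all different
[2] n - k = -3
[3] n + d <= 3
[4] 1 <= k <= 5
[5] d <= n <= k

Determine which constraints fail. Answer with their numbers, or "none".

[1] values 1, 4, 3 are pairwise distinct — satisfied.
[2] n - k = 3 - 4 = -1, not -3 — violated.
[3] n + d = 3 + 1 = 4; 4 > 3, bound 3 not met — violated.
[4] k = 4 lies in [1, 5] — satisfied.
[5] values 1 <= 3 <= 4 — satisfied.

Violated: 2 and 3.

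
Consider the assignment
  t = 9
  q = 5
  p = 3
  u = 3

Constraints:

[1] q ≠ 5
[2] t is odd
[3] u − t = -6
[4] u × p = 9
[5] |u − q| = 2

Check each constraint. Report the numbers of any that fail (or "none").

[1] q = 5, but 5 is required to differ  no
[2] t = 9 is odd  yes
[3] u − t = 3 − 9 = -6  yes
[4] u × p = 3 × 3 = 9  yes
[5] |3 − 5| = 2  yes

The assignment fails constraint 1.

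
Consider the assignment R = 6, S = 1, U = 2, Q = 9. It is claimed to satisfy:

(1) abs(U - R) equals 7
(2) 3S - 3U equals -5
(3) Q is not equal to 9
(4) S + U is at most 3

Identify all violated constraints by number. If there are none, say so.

(1) abs(2 - 6) = 4, not 7 — fails.
(2) 3S - 3U = 3(1) - 3(2) = -3, not -5 — fails.
(3) Q = 9, but 9 is required to differ — fails.
(4) S + U = 1 + 2 = 3; 3 ≤ 3 — holds.

Constraints 1, 2, and 3 are violated.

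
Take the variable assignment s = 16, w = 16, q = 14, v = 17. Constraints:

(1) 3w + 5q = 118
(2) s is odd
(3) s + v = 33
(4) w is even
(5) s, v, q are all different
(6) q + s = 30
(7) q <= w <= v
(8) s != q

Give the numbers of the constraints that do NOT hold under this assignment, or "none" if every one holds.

No — constraint 2 is not satisfied.

(1) 3w + 5q = 3(16) + 5(14) = 118 — holds.
(2) s = 16 is even — fails.
(3) s + v = 16 + 17 = 33 — holds.
(4) w = 16 is even — holds.
(5) values 16, 17, 14 are pairwise distinct — holds.
(6) q + s = 14 + 16 = 30 — holds.
(7) values 14 <= 16 <= 17 — holds.
(8) s = 16, q = 14; distinct — holds.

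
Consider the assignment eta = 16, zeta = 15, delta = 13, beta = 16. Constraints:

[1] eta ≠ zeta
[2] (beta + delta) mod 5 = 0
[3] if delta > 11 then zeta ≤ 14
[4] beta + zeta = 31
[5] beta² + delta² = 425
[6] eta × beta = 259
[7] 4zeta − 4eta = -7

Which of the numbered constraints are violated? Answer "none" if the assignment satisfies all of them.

[1] eta = 16, zeta = 15; distinct  ✔
[2] beta + delta = 29; 29 mod 5 = 4, not 0  ✘
[3] delta = 13 > 11, so we need zeta ≤ 14; but zeta = 15 > 14  ✘
[4] beta + zeta = 16 + 15 = 31  ✔
[5] beta² + delta² = 16² + 13² = 256 + 169 = 425  ✔
[6] eta × beta = 16 × 16 = 256, not 259  ✘
[7] 4zeta − 4eta = 4(15) − 4(16) = -4, not -7  ✘

No — constraints 2, 3, 6, and 7 are not satisfied.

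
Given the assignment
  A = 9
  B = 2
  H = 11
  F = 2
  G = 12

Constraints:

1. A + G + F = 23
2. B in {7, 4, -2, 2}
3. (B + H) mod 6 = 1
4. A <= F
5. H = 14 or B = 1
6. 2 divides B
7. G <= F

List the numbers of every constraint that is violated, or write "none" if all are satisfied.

No — constraints 4, 5, 7 are not satisfied.

1. A + G + F = 9 + 12 + 2 = 23 — OK.
2. B = 2 is in {7, 4, -2, 2} — OK.
3. B + H = 13; 13 mod 6 = 1 — OK.
4. A = 9, F = 2; 9 > 2 (want ≤) — violated.
5. H = 11 ≠ 14 and B = 2 ≠ 1; both disjuncts false — violated.
6. 2 / 2 = 1, so 2 divides 2 — OK.
7. G = 12, F = 2; 12 > 2 (want ≤) — violated.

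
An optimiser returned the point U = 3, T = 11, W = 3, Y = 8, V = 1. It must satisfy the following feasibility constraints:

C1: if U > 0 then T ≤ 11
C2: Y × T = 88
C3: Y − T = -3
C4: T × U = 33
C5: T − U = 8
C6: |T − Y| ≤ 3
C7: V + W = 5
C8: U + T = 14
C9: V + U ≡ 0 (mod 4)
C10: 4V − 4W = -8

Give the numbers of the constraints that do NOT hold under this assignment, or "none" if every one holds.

Constraint 7 is violated.

C1: U = 3 > 0, so we need T ≤ 11; T = 11 ≤ 11 — holds.
C2: Y × T = 8 × 11 = 88 — holds.
C3: Y − T = 8 − 11 = -3 — holds.
C4: T × U = 11 × 3 = 33 — holds.
C5: T − U = 11 − 3 = 8 — holds.
C6: |11 − 8| = 3; 3 ≤ 3 — holds.
C7: V + W = 1 + 3 = 4, not 5 — does not hold.
C8: U + T = 3 + 11 = 14 — holds.
C9: V + U = 4; 4 mod 4 = 0 — holds.
C10: 4V − 4W = 4(1) − 4(3) = -8 — holds.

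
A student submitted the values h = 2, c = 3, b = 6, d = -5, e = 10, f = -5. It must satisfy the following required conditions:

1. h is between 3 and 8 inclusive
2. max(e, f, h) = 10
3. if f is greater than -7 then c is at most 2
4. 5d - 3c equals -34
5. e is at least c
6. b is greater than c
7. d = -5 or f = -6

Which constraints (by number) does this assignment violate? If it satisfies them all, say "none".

1. h = 2 is outside [3, 8] — violated.
2. max(10, -5, 2) = 10 — OK.
3. f = -5 > -7, so we need c ≤ 2; but c = 3 > 2 — violated.
4. 5d - 3c = 5(-5) - 3(3) = -34 — OK.
5. e = 10, c = 3; 10 ≥ 3 — OK.
6. b = 6, c = 3; 6 > 3 — OK.
7. d = -5 = -5 (first disjunct) — OK.

Violated: 1 and 3.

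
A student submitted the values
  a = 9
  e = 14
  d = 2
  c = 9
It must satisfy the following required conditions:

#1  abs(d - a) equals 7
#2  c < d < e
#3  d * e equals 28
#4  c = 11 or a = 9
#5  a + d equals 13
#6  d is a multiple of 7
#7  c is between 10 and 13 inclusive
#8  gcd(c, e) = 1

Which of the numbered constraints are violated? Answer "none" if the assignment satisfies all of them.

#1 abs(2 - 9) = 7 — holds.
#2 values 9, 2, 14; c = 9 is not < d = 2 — fails.
#3 d * e = 2 * 14 = 28 — holds.
#4 c = 9 ≠ 11, but a = 9 = 9 (second disjunct) — holds.
#5 a + d = 9 + 2 = 11, not 13 — fails.
#6 2 = 7*0 + 2, so 7 does not divide 2 — fails.
#7 c = 9 is outside [10, 13] — fails.
#8 gcd(9, 14) = 1 — holds.

Constraints 2, 5, 6, 7 are violated.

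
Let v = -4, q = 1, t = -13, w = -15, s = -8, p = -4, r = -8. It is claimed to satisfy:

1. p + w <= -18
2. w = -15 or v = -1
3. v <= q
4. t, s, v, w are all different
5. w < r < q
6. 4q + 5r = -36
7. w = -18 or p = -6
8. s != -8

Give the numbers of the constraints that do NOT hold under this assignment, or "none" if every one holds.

Violated: 7, 8.

1. p + w = -4 + (-15) = -19; -19 ≤ -18 — holds.
2. w = -15 = -15 (first disjunct) — holds.
3. v = -4, q = 1; -4 ≤ 1 — holds.
4. values -13, -8, -4, -15 are pairwise distinct — holds.
5. values -15 < -8 < 1 — holds.
6. 4q + 5r = 4(1) + 5(-8) = -36 — holds.
7. w = -15 ≠ -18 and p = -4 ≠ -6; both disjuncts false — fails.
8. s = -8, but -8 is required to differ — fails.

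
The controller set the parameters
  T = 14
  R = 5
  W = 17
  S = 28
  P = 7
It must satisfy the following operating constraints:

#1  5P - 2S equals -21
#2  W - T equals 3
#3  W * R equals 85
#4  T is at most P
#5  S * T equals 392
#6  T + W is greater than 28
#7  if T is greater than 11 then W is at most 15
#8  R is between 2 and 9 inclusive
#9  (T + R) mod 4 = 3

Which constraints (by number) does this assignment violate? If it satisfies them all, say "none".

Constraints 4, 7 do not hold.

#1 5P - 2S = 5(7) - 2(28) = -21 — OK.
#2 W - T = 17 - 14 = 3 — OK.
#3 W * R = 17 * 5 = 85 — OK.
#4 T = 14, P = 7; 14 > 7 (want ≤) — violated.
#5 S * T = 28 * 14 = 392 — OK.
#6 T + W = 14 + 17 = 31; 31 > 28 — OK.
#7 T = 14 > 11, so we need W ≤ 15; but W = 17 > 15 — violated.
#8 R = 5 lies in [2, 9] — OK.
#9 T + R = 19; 19 mod 4 = 3 — OK.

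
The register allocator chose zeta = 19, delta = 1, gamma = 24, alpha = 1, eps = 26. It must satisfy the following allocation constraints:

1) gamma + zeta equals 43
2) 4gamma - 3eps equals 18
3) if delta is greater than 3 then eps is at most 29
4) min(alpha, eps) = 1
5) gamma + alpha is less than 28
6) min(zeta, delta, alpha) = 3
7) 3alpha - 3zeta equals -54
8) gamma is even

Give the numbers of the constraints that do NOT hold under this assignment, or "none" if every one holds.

1) gamma + zeta = 24 + 19 = 43  OK
2) 4gamma - 3eps = 4(24) - 3(26) = 18  OK
3) delta = 1, not > 3; antecedent false, conditional vacuously true  OK
4) min(1, 26) = 1  OK
5) gamma + alpha = 24 + 1 = 25; 25 < 28  OK
6) min(19, 1, 1) = 1, not 3  FAIL
7) 3alpha - 3zeta = 3(1) - 3(19) = -54  OK
8) gamma = 24 is even  OK

Violated: 6.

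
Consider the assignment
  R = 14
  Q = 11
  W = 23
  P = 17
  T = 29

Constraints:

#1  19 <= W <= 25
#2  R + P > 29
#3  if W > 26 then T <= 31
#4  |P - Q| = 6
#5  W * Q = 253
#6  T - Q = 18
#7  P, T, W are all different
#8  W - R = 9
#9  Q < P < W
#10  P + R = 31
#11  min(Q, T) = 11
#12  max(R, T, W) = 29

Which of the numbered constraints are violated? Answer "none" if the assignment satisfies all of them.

#1 W = 23 lies in [19, 25] — holds.
#2 R + P = 14 + 17 = 31; 31 > 29 — holds.
#3 W = 23, not > 26; antecedent false, conditional vacuously true — holds.
#4 |17 - 11| = 6 — holds.
#5 W * Q = 23 * 11 = 253 — holds.
#6 T - Q = 29 - 11 = 18 — holds.
#7 values 17, 29, 23 are pairwise distinct — holds.
#8 W - R = 23 - 14 = 9 — holds.
#9 values 11 < 17 < 23 — holds.
#10 P + R = 17 + 14 = 31 — holds.
#11 min(11, 29) = 11 — holds.
#12 max(14, 29, 23) = 29 — holds.

The assignment satisfies every constraint.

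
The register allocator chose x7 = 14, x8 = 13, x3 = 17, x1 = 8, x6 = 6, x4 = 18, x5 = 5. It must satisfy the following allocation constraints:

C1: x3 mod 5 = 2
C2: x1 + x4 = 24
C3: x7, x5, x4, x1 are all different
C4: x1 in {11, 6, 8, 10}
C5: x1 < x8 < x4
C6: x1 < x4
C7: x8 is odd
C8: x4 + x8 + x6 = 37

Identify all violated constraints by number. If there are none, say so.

C1: 17 mod 5 = 2 — OK.
C2: x1 + x4 = 8 + 18 = 26, not 24 — violated.
C3: values 14, 5, 18, 8 are pairwise distinct — OK.
C4: x1 = 8 is in {11, 6, 8, 10} — OK.
C5: values 8 < 13 < 18 — OK.
C6: x1 = 8, x4 = 18; 8 < 18 — OK.
C7: x8 = 13 is odd — OK.
C8: x4 + x8 + x6 = 18 + 13 + 6 = 37 — OK.

Violated: 2.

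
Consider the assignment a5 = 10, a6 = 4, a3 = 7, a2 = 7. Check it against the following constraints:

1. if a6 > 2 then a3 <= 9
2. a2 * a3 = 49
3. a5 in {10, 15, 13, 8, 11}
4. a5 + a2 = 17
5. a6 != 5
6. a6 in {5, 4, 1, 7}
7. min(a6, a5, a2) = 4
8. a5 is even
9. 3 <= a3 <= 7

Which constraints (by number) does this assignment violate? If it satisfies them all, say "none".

None — every constraint holds.

1. a6 = 4 > 2, so we need a3 ≤ 9; a3 = 7 ≤ 9 — holds.
2. a2 * a3 = 7 * 7 = 49 — holds.
3. a5 = 10 is in {10, 15, 13, 8, 11} — holds.
4. a5 + a2 = 10 + 7 = 17 — holds.
5. a6 = 4, and 4 ≠ 5 — holds.
6. a6 = 4 is in {5, 4, 1, 7} — holds.
7. min(4, 10, 7) = 4 — holds.
8. a5 = 10 is even — holds.
9. a3 = 7 lies in [3, 7] — holds.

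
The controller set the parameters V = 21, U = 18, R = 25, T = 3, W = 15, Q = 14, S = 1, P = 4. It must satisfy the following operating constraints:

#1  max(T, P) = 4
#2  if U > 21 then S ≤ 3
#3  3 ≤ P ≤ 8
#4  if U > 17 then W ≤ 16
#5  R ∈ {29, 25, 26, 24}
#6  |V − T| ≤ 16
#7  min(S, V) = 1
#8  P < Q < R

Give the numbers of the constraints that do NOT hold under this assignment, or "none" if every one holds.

No — constraint 6 is not satisfied.

#1 max(3, 4) = 4 — satisfied.
#2 U = 18, not > 21; antecedent false, conditional vacuously true — satisfied.
#3 P = 4 lies in [3, 8] — satisfied.
#4 U = 18 > 17, so we need W ≤ 16; W = 15 ≤ 16 — satisfied.
#5 R = 25 is in {29, 25, 26, 24} — satisfied.
#6 |21 − 3| = 18; 18 > 16, exceeds bound 16 — violated.
#7 min(1, 21) = 1 — satisfied.
#8 values 4 < 14 < 25 — satisfied.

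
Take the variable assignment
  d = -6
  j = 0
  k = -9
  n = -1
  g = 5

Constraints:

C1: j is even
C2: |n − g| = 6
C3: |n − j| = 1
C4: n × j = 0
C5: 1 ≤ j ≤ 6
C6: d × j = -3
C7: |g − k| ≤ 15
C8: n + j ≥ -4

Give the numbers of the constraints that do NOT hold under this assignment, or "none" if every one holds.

The assignment fails constraints 5, 6.

C1: j = 0 is even  ✔
C2: |-1 − 5| = 6  ✔
C3: |-1 − 0| = 1  ✔
C4: n × j = -1 × 0 = 0  ✔
C5: j = 0 is outside [1, 6]  ✘
C6: d × j = -6 × 0 = 0, not -3  ✘
C7: |5 − (-9)| = 14; 14 ≤ 15  ✔
C8: n + j = -1 + 0 = -1; -1 ≥ -4  ✔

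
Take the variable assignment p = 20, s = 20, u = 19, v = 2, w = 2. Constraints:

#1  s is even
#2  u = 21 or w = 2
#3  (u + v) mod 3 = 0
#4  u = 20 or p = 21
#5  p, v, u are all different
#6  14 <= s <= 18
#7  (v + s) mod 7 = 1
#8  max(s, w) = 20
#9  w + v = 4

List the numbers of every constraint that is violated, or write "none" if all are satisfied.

Constraints 4, 6 do not hold.

#1 s = 20 is even — holds.
#2 u = 19 ≠ 21, but w = 2 = 2 (second disjunct) — holds.
#3 u + v = 21; 21 mod 3 = 0 — holds.
#4 u = 19 ≠ 20 and p = 20 ≠ 21; both disjuncts false — fails.
#5 values 20, 2, 19 are pairwise distinct — holds.
#6 s = 20 is outside [14, 18] — fails.
#7 v + s = 22; 22 mod 7 = 1 — holds.
#8 max(20, 2) = 20 — holds.
#9 w + v = 2 + 2 = 4 — holds.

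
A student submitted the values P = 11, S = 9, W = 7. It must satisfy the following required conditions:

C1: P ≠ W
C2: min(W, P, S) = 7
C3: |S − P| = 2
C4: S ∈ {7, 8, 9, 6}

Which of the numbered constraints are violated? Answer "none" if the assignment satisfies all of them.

None — every constraint holds.

C1: P = 11, W = 7; distinct — satisfied.
C2: min(7, 11, 9) = 7 — satisfied.
C3: |9 − 11| = 2 — satisfied.
C4: S = 9 is in {7, 8, 9, 6} — satisfied.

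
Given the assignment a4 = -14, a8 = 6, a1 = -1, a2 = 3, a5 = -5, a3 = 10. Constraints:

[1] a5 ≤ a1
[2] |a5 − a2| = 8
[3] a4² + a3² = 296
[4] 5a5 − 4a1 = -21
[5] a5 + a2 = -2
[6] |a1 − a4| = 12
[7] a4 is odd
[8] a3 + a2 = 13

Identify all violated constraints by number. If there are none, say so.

No — constraints 6, 7 are not satisfied.

[1] a5 = -5, a1 = -1; -5 ≤ -1  OK
[2] |-5 − 3| = 8  OK
[3] a4² + a3² = (-14)² + 10² = 196 + 100 = 296  OK
[4] 5a5 − 4a1 = 5(-5) − 4(-1) = -21  OK
[5] a5 + a2 = -5 + 3 = -2  OK
[6] |-1 − (-14)| = 13, not 12  FAIL
[7] a4 = -14 is even  FAIL
[8] a3 + a2 = 10 + 3 = 13  OK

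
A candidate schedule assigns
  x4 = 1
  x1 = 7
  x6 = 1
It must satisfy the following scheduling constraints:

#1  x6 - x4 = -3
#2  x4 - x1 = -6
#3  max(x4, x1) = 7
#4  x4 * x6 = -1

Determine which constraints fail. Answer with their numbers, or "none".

#1 x6 - x4 = 1 - 1 = 0, not -3 — violated.
#2 x4 - x1 = 1 - 7 = -6 — OK.
#3 max(1, 7) = 7 — OK.
#4 x4 * x6 = 1 * 1 = 1, not -1 — violated.

The assignment fails constraints 1 and 4.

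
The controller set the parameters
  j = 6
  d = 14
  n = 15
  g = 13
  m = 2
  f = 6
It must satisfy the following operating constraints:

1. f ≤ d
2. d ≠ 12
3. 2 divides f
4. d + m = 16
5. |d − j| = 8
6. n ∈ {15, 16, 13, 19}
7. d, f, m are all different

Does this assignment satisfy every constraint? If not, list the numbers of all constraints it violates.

All constraints are satisfied.

1. f = 6, d = 14; 6 ≤ 14 — holds.
2. d = 14, and 14 ≠ 12 — holds.
3. 6 / 2 = 3, so 2 divides 6 — holds.
4. d + m = 14 + 2 = 16 — holds.
5. |14 − 6| = 8 — holds.
6. n = 15 is in {15, 16, 13, 19} — holds.
7. values 14, 6, 2 are pairwise distinct — holds.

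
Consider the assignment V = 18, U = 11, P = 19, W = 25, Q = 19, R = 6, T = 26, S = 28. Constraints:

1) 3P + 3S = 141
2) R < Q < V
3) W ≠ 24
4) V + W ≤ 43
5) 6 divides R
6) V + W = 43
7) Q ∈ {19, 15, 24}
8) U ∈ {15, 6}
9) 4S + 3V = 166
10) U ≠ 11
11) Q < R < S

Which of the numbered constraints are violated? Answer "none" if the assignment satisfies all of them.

Constraints 2, 8, 10, 11 do not hold.

1) 3P + 3S = 3(19) + 3(28) = 141 — satisfied.
2) values 6, 19, 18; Q = 19 is not < V = 18 — violated.
3) W = 25, and 25 ≠ 24 — satisfied.
4) V + W = 18 + 25 = 43; 43 ≤ 43 — satisfied.
5) 6 / 6 = 1, so 6 divides 6 — satisfied.
6) V + W = 18 + 25 = 43 — satisfied.
7) Q = 19 is in {19, 15, 24} — satisfied.
8) U = 11 is not in {15, 6} — violated.
9) 4S + 3V = 4(28) + 3(18) = 166 — satisfied.
10) U = 11, but 11 is required to differ — violated.
11) values 19, 6, 28; Q = 19 is not < R = 6 — violated.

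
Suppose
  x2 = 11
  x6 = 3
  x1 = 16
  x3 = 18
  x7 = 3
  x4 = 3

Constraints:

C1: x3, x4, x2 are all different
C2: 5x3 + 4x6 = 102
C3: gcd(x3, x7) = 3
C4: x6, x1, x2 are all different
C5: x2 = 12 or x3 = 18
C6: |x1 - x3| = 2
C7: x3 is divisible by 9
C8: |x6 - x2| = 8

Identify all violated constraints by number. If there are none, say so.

C1: values 18, 3, 11 are pairwise distinct — satisfied.
C2: 5x3 + 4x6 = 5(18) + 4(3) = 102 — satisfied.
C3: gcd(18, 3) = 3 — satisfied.
C4: values 3, 16, 11 are pairwise distinct — satisfied.
C5: x2 = 11 ≠ 12, but x3 = 18 = 18 (second disjunct) — satisfied.
C6: |16 - 18| = 2 — satisfied.
C7: 18 / 9 = 2, so 9 divides 18 — satisfied.
C8: |3 - 11| = 8 — satisfied.

All constraints are satisfied.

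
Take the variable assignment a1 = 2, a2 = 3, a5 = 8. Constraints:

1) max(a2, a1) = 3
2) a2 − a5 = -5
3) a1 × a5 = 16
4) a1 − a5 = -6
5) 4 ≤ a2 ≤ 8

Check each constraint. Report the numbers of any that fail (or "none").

Violated: 5.

1) max(3, 2) = 3  OK
2) a2 − a5 = 3 − 8 = -5  OK
3) a1 × a5 = 2 × 8 = 16  OK
4) a1 − a5 = 2 − 8 = -6  OK
5) a2 = 3 is outside [4, 8]  FAIL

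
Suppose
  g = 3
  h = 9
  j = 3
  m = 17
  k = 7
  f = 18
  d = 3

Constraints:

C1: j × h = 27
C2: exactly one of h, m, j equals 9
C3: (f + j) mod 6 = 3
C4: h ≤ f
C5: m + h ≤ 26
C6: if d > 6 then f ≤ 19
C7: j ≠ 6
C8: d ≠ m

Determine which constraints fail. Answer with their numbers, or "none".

All constraints are satisfied.

C1: j × h = 3 × 9 = 27 — holds.
C2: h=9, m=17, j=3; 1 of them equals 9 — holds.
C3: f + j = 21; 21 mod 6 = 3 — holds.
C4: h = 9, f = 18; 9 ≤ 18 — holds.
C5: m + h = 17 + 9 = 26; 26 ≤ 26 — holds.
C6: d = 3, not > 6; antecedent false, conditional vacuously true — holds.
C7: j = 3, and 3 ≠ 6 — holds.
C8: d = 3, m = 17; distinct — holds.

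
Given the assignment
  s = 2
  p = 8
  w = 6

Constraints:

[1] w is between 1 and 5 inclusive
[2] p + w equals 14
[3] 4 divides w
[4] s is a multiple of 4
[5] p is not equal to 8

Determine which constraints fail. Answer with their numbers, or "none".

[1] w = 6 is outside [1, 5] — does not hold.
[2] p + w = 8 + 6 = 14 — holds.
[3] 6 = 4*1 + 2, so 4 does not divide 6 — does not hold.
[4] 2 = 4*0 + 2, so 4 does not divide 2 — does not hold.
[5] p = 8, but 8 is required to differ — does not hold.

Violated: 1, 3, 4, and 5.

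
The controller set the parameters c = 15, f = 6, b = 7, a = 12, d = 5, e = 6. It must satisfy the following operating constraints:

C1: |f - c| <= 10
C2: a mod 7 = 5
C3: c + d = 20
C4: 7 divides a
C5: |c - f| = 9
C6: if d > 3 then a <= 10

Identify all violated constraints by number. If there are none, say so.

Constraints 4, 6 do not hold.

C1: |6 - 15| = 9; 9 ≤ 10 — satisfied.
C2: 12 mod 7 = 5 — satisfied.
C3: c + d = 15 + 5 = 20 — satisfied.
C4: 12 = 7*1 + 5, so 7 does not divide 12 — violated.
C5: |15 - 6| = 9 — satisfied.
C6: d = 5 > 3, so we need a ≤ 10; but a = 12 > 10 — violated.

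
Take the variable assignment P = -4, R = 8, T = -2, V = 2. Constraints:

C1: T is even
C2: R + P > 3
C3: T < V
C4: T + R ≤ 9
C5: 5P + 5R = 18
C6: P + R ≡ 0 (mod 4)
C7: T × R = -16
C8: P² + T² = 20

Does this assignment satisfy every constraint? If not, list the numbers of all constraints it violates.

C1: T = -2 is even  ✔
C2: R + P = 8 + (-4) = 4; 4 > 3  ✔
C3: T = -2, V = 2; -2 < 2  ✔
C4: T + R = -2 + 8 = 6; 6 ≤ 9  ✔
C5: 5P + 5R = 5(-4) + 5(8) = 20, not 18  ✘
C6: P + R = 4; 4 mod 4 = 0  ✔
C7: T × R = -2 × 8 = -16  ✔
C8: P² + T² = (-4)² + (-2)² = 16 + 4 = 20  ✔

No — constraint 5 is not satisfied.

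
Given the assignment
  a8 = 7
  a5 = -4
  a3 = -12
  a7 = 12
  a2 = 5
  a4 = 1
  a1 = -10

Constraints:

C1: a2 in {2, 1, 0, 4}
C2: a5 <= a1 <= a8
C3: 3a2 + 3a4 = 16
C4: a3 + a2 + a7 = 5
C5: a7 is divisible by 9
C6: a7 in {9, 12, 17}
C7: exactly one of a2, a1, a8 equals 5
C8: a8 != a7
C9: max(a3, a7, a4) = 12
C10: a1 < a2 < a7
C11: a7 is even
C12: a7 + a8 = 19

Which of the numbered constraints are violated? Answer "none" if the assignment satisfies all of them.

C1: a2 = 5 is not in {2, 1, 0, 4} — violated.
C2: values -4, -10, 7; a5 = -4 is not <= a1 = -10 — violated.
C3: 3a2 + 3a4 = 3(5) + 3(1) = 18, not 16 — violated.
C4: a3 + a2 + a7 = -12 + 5 + 12 = 5 — satisfied.
C5: 12 = 9*1 + 3, so 9 does not divide 12 — violated.
C6: a7 = 12 is in {9, 12, 17} — satisfied.
C7: a2=5, a1=-10, a8=7; 1 of them equals 5 — satisfied.
C8: a8 = 7, a7 = 12; distinct — satisfied.
C9: max(-12, 12, 1) = 12 — satisfied.
C10: values -10 < 5 < 12 — satisfied.
C11: a7 = 12 is even — satisfied.
C12: a7 + a8 = 12 + 7 = 19 — satisfied.

The assignment fails constraints 1, 2, 3, and 5.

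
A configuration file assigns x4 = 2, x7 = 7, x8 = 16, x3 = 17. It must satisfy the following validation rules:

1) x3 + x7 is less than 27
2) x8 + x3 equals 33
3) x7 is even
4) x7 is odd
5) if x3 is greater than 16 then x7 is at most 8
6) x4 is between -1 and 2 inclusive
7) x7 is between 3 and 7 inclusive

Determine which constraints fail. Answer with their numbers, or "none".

No — constraint 3 is not satisfied.

1) x3 + x7 = 17 + 7 = 24; 24 < 27 — satisfied.
2) x8 + x3 = 16 + 17 = 33 — satisfied.
3) x7 = 7 is odd — violated.
4) x7 = 7 is odd — satisfied.
5) x3 = 17 > 16, so we need x7 ≤ 8; x7 = 7 ≤ 8 — satisfied.
6) x4 = 2 lies in [-1, 2] — satisfied.
7) x7 = 7 lies in [3, 7] — satisfied.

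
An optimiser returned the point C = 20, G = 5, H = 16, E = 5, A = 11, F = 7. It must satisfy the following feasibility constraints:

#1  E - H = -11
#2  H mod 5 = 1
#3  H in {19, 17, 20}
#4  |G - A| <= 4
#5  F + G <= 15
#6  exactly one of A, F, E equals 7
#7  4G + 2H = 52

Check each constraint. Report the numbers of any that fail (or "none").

#1 E - H = 5 - 16 = -11  true
#2 16 mod 5 = 1  true
#3 H = 16 is not in {19, 17, 20}  false
#4 |5 - 11| = 6; 6 > 4, exceeds bound 4  false
#5 F + G = 7 + 5 = 12; 12 ≤ 15  true
#6 A=11, F=7, E=5; 1 of them equals 7  true
#7 4G + 2H = 4(5) + 2(16) = 52  true

No — constraints 3, 4 are not satisfied.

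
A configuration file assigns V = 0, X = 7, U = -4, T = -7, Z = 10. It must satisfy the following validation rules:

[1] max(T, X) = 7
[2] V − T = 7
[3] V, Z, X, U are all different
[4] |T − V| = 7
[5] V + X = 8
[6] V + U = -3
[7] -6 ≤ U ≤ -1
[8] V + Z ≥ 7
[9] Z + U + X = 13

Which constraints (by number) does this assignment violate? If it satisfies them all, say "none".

[1] max(-7, 7) = 7 — satisfied.
[2] V − T = 0 − (-7) = 7 — satisfied.
[3] values 0, 10, 7, -4 are pairwise distinct — satisfied.
[4] |-7 − 0| = 7 — satisfied.
[5] V + X = 0 + 7 = 7, not 8 — violated.
[6] V + U = 0 + (-4) = -4, not -3 — violated.
[7] U = -4 lies in [-6, -1] — satisfied.
[8] V + Z = 0 + 10 = 10; 10 ≥ 7 — satisfied.
[9] Z + U + X = 10 + (-4) + 7 = 13 — satisfied.

Constraints 5 and 6 do not hold.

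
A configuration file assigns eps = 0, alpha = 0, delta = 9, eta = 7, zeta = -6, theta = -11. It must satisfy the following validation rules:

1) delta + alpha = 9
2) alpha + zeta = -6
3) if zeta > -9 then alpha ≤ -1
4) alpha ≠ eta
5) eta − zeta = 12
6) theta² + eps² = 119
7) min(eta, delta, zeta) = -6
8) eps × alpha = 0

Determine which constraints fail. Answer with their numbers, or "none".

The assignment fails constraints 3, 5, and 6.

1) delta + alpha = 9 + 0 = 9  ✓
2) alpha + zeta = 0 + (-6) = -6  ✓
3) zeta = -6 > -9, so we need alpha ≤ -1; but alpha = 0 > -1  ✗
4) alpha = 0, eta = 7; distinct  ✓
5) eta − zeta = 7 − (-6) = 13, not 12  ✗
6) theta² + eps² = (-11)² + 0² = 121 + 0 = 121, not 119  ✗
7) min(7, 9, -6) = -6  ✓
8) eps × alpha = 0 × 0 = 0  ✓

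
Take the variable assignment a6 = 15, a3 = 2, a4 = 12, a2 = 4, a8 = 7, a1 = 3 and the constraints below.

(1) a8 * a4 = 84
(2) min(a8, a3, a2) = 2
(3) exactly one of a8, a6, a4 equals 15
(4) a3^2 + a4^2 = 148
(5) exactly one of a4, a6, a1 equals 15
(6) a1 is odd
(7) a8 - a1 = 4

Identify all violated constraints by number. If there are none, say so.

Yes — all constraints hold.

(1) a8 * a4 = 7 * 12 = 84  yes
(2) min(7, 2, 4) = 2  yes
(3) a8=7, a6=15, a4=12; 1 of them equals 15  yes
(4) a3^2 + a4^2 = 2^2 + 12^2 = 4 + 144 = 148  yes
(5) a4=12, a6=15, a1=3; 1 of them equals 15  yes
(6) a1 = 3 is odd  yes
(7) a8 - a1 = 7 - 3 = 4  yes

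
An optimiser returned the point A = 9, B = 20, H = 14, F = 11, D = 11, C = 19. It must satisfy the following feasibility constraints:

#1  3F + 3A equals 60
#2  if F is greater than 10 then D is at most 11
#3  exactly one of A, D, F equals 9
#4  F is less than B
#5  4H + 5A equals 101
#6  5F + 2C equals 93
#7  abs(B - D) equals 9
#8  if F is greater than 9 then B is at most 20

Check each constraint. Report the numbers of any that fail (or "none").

#1 3F + 3A = 3(11) + 3(9) = 60  true
#2 F = 11 > 10, so we need D ≤ 11; D = 11 ≤ 11  true
#3 A=9, D=11, F=11; 1 of them equals 9  true
#4 F = 11, B = 20; 11 < 20  true
#5 4H + 5A = 4(14) + 5(9) = 101  true
#6 5F + 2C = 5(11) + 2(19) = 93  true
#7 abs(20 - 11) = 9  true
#8 F = 11 > 9, so we need B ≤ 20; B = 20 ≤ 20  true

Yes — all constraints hold.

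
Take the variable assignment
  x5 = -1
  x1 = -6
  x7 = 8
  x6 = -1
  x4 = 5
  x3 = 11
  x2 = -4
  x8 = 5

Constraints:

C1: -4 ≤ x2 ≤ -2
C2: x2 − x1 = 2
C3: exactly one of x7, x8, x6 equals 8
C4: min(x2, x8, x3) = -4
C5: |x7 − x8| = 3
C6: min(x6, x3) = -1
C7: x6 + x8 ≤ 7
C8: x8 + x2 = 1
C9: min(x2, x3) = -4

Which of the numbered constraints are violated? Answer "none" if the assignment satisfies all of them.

All constraints are satisfied.

C1: x2 = -4 lies in [-4, -2] — holds.
C2: x2 − x1 = -4 − (-6) = 2 — holds.
C3: x7=8, x8=5, x6=-1; 1 of them equals 8 — holds.
C4: min(-4, 5, 11) = -4 — holds.
C5: |8 − 5| = 3 — holds.
C6: min(-1, 11) = -1 — holds.
C7: x6 + x8 = -1 + 5 = 4; 4 ≤ 7 — holds.
C8: x8 + x2 = 5 + (-4) = 1 — holds.
C9: min(-4, 11) = -4 — holds.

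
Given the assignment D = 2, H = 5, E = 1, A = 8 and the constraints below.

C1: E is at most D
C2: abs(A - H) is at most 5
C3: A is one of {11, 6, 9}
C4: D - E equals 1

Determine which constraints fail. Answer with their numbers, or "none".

Constraint 3 is violated.

C1: E = 1, D = 2; 1 ≤ 2 — OK.
C2: abs(8 - 5) = 3; 3 ≤ 5 — OK.
C3: A = 8 is not in {11, 6, 9} — violated.
C4: D - E = 2 - 1 = 1 — OK.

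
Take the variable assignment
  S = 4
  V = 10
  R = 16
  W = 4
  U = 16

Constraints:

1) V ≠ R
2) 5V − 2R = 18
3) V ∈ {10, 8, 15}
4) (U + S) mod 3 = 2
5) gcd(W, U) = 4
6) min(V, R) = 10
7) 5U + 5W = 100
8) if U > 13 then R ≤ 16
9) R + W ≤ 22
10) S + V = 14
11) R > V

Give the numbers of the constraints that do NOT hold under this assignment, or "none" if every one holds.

Yes — all constraints hold.

1) V = 10, R = 16; distinct — holds.
2) 5V − 2R = 5(10) − 2(16) = 18 — holds.
3) V = 10 is in {10, 8, 15} — holds.
4) U + S = 20; 20 mod 3 = 2 — holds.
5) gcd(4, 16) = 4 — holds.
6) min(10, 16) = 10 — holds.
7) 5U + 5W = 5(16) + 5(4) = 100 — holds.
8) U = 16 > 13, so we need R ≤ 16; R = 16 ≤ 16 — holds.
9) R + W = 16 + 4 = 20; 20 ≤ 22 — holds.
10) S + V = 4 + 10 = 14 — holds.
11) R = 16, V = 10; 16 > 10 — holds.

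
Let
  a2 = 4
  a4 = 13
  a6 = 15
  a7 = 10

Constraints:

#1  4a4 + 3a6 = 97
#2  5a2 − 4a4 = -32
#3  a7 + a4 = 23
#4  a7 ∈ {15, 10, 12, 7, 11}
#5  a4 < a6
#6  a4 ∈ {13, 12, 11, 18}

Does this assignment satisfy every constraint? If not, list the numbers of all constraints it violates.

None — every constraint holds.

#1 4a4 + 3a6 = 4(13) + 3(15) = 97  ✔
#2 5a2 − 4a4 = 5(4) − 4(13) = -32  ✔
#3 a7 + a4 = 10 + 13 = 23  ✔
#4 a7 = 10 is in {15, 10, 12, 7, 11}  ✔
#5 a4 = 13, a6 = 15; 13 < 15  ✔
#6 a4 = 13 is in {13, 12, 11, 18}  ✔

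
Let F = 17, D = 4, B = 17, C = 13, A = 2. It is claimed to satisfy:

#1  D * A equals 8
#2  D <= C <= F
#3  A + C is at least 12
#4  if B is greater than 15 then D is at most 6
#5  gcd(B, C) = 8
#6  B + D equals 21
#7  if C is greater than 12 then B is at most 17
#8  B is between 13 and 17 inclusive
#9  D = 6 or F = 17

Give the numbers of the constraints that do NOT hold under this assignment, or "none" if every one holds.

#1 D * A = 4 * 2 = 8  ✓
#2 values 4 <= 13 <= 17  ✓
#3 A + C = 2 + 13 = 15; 15 ≥ 12  ✓
#4 B = 17 > 15, so we need D ≤ 6; D = 4 ≤ 6  ✓
#5 gcd(17, 13) = 1, not 8  ✗
#6 B + D = 17 + 4 = 21  ✓
#7 C = 13 > 12, so we need B ≤ 17; B = 17 ≤ 17  ✓
#8 B = 17 lies in [13, 17]  ✓
#9 D = 4 ≠ 6, but F = 17 = 17 (second disjunct)  ✓

Constraint 5 is violated.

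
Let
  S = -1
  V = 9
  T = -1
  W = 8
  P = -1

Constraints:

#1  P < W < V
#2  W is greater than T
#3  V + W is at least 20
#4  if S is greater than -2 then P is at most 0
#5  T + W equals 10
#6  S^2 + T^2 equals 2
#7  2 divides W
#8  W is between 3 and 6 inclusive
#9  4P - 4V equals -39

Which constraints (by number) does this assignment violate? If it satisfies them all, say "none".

Constraints 3, 5, 8, and 9 are violated.

#1 values -1 < 8 < 9  ✓
#2 W = 8, T = -1; 8 > -1  ✓
#3 V + W = 9 + 8 = 17; 17 < 20, bound 20 not met  ✗
#4 S = -1 > -2, so we need P ≤ 0; P = -1 ≤ 0  ✓
#5 T + W = -1 + 8 = 7, not 10  ✗
#6 S^2 + T^2 = (-1)^2 + (-1)^2 = 1 + 1 = 2  ✓
#7 8 / 2 = 4, so 2 divides 8  ✓
#8 W = 8 is outside [3, 6]  ✗
#9 4P - 4V = 4(-1) - 4(9) = -40, not -39  ✗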